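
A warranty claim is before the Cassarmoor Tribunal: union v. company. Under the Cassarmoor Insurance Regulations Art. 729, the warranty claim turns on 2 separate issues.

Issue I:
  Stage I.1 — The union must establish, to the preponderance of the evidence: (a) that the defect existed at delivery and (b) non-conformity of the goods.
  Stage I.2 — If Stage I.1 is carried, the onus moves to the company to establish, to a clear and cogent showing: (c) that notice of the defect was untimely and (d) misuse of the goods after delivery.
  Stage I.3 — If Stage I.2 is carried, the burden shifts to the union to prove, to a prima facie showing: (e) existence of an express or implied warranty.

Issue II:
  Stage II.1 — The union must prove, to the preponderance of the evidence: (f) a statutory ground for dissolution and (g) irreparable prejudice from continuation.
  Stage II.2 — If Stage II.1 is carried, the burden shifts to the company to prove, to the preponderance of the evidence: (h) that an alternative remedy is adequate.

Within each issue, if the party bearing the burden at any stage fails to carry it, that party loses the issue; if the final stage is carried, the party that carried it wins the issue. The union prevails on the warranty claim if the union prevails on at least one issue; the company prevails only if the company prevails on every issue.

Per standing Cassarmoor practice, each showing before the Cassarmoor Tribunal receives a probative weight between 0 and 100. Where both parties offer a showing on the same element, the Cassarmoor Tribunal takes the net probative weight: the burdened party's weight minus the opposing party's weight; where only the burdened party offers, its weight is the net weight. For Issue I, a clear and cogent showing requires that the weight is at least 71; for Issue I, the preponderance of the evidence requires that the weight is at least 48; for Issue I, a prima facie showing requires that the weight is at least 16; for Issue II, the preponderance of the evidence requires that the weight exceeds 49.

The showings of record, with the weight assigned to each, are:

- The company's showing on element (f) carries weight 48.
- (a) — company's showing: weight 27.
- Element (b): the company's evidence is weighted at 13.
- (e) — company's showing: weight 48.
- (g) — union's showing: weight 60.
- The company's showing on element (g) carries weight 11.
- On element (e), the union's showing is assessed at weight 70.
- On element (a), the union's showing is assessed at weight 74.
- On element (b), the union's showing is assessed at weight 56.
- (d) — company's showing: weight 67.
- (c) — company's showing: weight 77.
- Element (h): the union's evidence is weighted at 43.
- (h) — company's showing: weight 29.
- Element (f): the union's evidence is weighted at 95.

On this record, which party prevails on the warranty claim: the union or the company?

company

— Issue I —
At Stage I.1 the union must meet the preponderance of the evidence (weight is at least 48): on (a) the weight is 74 less the opposing 27 gives net 47, < 48, so (a) does not meet the standard; on (b) the weight is 56 less the opposing 13 gives net 43, which does not reach 48, so (b) does not meet the standard.
  The union does not carry Stage I.1.
The analysis ends at Stage I.1; the company prevails on this issue.
— Issue II —
Stage II.1 — burden on union; standard: the preponderance of the evidence (weight exceeds 49).
    (f): 95 − 48 = 47 ≤ 49 [not met]
    (g): 60 − 11 = 49 ≤ 49 [not met]
  Stage II.1 not carried; the union fails its burden.
The company prevails on this issue.
Per-issue: Issue I → company; Issue II → company. The union must prevail on at least one issue; overall, the company prevails.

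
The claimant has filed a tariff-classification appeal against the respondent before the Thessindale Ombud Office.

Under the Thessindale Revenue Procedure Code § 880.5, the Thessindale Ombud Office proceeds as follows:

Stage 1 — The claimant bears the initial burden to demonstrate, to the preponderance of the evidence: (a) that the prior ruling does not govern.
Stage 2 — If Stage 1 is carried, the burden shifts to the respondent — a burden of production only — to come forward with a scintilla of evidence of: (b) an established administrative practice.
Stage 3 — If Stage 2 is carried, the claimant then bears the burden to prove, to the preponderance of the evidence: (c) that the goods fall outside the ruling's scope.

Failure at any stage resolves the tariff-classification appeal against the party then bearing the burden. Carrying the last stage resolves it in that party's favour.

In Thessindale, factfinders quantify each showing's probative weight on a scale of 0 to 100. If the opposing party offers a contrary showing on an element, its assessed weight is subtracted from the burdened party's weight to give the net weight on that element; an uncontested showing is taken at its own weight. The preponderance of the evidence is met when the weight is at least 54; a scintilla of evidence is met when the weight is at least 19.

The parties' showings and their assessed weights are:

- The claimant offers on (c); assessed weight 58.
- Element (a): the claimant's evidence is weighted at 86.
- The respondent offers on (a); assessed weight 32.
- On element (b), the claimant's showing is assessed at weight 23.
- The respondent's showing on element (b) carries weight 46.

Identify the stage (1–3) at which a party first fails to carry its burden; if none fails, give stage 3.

Stage 1 (claimant, the preponderance of the evidence, weight is at least 54): (a) net 86−32=54 ≥ 54 — meets.
  Stage 1 carried; the burden shifts to the respondent.
Stage 2 (respondent, a scintilla of evidence, weight is at least 19): (b) net 46−23=23 ≥ 19 — meets.
  Stage 2 is satisfied; the onus moves to the claimant.
Stage 3 (claimant, the preponderance of the evidence, weight is at least 54): (c) 58 ≥ 54 — meets.
  The claimant carries the last stage.
With every stage satisfied, the claimant prevails.

stage 3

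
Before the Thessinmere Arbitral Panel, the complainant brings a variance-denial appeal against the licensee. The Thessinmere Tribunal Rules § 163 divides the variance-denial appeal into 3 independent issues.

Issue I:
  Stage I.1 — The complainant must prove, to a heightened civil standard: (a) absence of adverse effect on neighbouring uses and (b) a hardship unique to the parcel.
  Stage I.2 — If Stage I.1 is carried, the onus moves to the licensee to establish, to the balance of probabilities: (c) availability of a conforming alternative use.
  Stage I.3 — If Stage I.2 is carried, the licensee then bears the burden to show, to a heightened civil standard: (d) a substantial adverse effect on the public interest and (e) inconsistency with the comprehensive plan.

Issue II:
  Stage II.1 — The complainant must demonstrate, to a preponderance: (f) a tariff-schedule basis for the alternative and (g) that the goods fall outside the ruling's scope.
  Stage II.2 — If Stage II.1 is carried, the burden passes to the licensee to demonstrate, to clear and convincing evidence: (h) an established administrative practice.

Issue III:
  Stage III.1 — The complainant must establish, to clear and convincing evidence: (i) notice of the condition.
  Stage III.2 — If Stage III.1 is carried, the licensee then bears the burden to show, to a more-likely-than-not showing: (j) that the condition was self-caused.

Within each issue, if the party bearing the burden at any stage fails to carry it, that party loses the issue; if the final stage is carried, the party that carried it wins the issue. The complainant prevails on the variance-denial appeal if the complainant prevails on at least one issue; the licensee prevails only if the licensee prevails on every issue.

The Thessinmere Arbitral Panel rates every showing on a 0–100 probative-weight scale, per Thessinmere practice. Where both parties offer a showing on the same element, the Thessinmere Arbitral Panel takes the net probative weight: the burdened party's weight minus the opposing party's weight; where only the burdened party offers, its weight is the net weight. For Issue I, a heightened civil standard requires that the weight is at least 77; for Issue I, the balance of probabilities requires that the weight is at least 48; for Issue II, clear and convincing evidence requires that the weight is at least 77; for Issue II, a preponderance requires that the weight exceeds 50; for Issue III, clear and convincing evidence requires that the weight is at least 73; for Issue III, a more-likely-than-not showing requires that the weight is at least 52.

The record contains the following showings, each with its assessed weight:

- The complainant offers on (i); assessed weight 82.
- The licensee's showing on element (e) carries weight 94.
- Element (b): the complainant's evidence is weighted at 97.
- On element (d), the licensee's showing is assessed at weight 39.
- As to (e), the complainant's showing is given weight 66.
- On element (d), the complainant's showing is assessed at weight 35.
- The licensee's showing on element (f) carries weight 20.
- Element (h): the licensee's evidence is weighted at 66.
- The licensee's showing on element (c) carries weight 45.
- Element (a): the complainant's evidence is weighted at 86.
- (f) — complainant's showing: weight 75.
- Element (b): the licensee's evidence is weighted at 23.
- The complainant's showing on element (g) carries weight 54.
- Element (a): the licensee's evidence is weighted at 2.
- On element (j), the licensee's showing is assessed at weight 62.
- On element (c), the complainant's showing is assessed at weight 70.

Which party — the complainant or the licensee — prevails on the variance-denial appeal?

complainant

— Issue I —
At Stage I.1 the complainant must meet a heightened civil standard (weight is at least 77): on (a) the weight is 86 less the opposing 2 gives net 84, which does reach 77, so (a) meets the standard; on (b) the weight is 97 less the opposing 23 gives net 74, < 77, so (b) does not meet the standard.
  The complainant does not carry Stage I.1.
The licensee prevails on this issue.
— Issue II —
Stage II.1 — burden on complainant; standard: a preponderance (weight exceeds 50).
    (f): 75 − 20 = 55 > 50 [met]
    (g): 54 > 50 [met]
  All elements met. The burden passes to the licensee.
Stage II.2 — burden on licensee; standard: clear and convincing evidence (weight is at least 77).
    (h): 66 < 77 [not met]
  The licensee does not carry Stage II.2.
So the complainant prevails on this issue.
— Issue III —
Stage III.1 — burden on complainant; standard: clear and convincing evidence (weight is at least 73).
    (i): 82 ≥ 73 [met]
  The complainant carries Stage III.1; the licensee now bears the burden.
Stage III.2 — burden on licensee; standard: a more-likely-than-not showing (weight is at least 52).
    (j): 62 ≥ 52 [met]
  The licensee carries the last stage.
Every stage carried; the licensee prevails on this issue.
Per-issue: Issue I → licensee; Issue II → complainant; Issue III → licensee. The complainant must prevail on at least one issue; overall, the complainant prevails.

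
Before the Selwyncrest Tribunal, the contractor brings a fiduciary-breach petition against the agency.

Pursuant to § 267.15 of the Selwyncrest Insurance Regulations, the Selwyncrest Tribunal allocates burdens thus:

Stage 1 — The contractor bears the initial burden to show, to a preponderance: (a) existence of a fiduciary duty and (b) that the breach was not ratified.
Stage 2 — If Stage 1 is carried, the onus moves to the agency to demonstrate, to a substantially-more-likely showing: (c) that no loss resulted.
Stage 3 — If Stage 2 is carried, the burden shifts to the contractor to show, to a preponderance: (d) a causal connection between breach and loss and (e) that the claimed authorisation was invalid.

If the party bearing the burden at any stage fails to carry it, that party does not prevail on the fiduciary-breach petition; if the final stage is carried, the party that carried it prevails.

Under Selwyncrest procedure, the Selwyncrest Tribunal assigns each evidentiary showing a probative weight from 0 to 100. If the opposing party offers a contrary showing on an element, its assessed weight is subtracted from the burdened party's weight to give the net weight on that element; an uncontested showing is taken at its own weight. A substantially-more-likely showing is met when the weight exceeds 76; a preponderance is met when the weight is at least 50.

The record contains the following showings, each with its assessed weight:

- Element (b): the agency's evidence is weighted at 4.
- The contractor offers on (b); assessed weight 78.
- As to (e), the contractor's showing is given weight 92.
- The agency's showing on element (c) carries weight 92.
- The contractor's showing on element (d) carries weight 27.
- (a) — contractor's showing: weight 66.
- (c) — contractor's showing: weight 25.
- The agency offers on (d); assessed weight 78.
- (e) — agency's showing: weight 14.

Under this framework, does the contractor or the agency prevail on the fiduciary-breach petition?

contractor

Stage 1 (contractor, a preponderance, weight is at least 50): (a) 66 ≥ 50 — meets; (b) net 78−4=74 ≥ 50 — meets.
  Stage 1 is satisfied; the onus moves to the agency.
Stage 2 (agency, a substantially-more-likely showing, weight exceeds 76): (c) net 92−25=67 ≤ 76 — fails.
  Stage 2 not carried; the agency fails its burden.
So the contractor prevails.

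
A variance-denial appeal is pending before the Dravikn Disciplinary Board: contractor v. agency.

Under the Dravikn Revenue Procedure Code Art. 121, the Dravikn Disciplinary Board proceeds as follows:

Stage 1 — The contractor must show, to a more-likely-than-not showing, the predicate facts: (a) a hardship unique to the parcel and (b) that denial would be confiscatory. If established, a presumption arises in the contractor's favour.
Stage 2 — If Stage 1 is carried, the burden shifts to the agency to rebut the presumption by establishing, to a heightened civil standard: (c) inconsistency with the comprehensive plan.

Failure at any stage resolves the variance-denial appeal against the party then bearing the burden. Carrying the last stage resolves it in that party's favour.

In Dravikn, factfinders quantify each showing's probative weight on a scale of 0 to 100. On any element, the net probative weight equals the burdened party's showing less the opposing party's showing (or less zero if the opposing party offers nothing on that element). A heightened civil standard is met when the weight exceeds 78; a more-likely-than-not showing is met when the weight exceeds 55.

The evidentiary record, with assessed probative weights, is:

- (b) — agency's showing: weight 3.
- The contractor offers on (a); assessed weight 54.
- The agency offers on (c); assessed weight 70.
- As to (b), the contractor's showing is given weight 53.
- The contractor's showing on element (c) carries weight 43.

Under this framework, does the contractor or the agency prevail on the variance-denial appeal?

agency

Stage 1 — burden on contractor; standard: a more-likely-than-not showing (weight exceeds 55).
    (a): 54 ≤ 55 [not met]
    (b): 53 − 3 = 50 ≤ 55 [not met]
  The contractor does not carry Stage 1.
The agency prevails.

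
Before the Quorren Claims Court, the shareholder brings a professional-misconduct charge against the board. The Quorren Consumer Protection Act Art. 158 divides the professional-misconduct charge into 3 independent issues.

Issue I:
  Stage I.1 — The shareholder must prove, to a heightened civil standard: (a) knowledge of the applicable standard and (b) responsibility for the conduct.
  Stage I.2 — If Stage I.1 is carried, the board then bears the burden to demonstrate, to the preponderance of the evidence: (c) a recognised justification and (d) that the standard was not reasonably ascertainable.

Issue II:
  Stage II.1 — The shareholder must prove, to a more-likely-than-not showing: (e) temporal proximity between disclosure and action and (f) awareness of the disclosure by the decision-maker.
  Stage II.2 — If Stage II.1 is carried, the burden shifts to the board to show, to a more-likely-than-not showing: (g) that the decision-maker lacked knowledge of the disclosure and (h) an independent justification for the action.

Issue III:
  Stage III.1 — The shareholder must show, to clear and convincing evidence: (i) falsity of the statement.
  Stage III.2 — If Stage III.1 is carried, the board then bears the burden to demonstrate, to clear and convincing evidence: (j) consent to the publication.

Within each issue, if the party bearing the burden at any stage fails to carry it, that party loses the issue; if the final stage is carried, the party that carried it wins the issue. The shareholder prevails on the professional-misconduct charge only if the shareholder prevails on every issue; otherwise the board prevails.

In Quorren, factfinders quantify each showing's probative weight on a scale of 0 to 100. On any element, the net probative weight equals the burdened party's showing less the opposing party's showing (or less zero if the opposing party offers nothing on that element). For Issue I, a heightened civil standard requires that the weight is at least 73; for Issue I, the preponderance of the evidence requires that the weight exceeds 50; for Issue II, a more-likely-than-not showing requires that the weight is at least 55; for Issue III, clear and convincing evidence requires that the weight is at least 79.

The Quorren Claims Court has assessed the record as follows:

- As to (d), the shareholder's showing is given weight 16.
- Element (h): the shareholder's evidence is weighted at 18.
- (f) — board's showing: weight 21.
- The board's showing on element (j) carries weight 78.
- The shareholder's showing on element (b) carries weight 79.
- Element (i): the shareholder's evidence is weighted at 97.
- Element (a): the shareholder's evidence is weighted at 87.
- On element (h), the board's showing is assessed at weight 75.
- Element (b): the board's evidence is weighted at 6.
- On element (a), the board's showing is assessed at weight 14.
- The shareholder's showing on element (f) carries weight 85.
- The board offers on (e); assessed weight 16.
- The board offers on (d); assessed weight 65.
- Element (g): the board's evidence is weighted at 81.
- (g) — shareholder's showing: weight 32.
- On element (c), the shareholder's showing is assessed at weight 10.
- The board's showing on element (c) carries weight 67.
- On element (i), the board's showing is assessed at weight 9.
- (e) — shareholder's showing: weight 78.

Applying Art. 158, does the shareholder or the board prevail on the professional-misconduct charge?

— Issue I —
At Stage I.1 the shareholder must meet a heightened civil standard (weight is at least 73): on (a) the weight is 87 less the opposing 14 gives net 73, ≥ 73, so (a) meets the standard; on (b) the weight is 79 less the opposing 6 gives net 73, which does reach 73, so (b) meets the standard.
  Stage I.1 carried; the burden shifts to the board.
At Stage I.2 the board must meet the preponderance of the evidence (weight exceeds 50): on (c) the weight is 67 less the opposing 10 gives net 57, which does exceed 50, so (c) meets the standard; on (d) the weight is 65 less the opposing 16 gives net 49, ≤ 50, so (d) does not meet the standard.
  Not every element is met, so the board fails to carry Stage I.2.
The analysis ends at Stage I.2; the shareholder prevails on this issue.
— Issue II —
Stage II.1 (shareholder, a more-likely-than-not showing, weight is at least 55): (e) net 78−16=62 ≥ 55 — meets; (f) net 85−21=64 ≥ 55 — meets.
  Stage II.1 is satisfied; the onus moves to the board.
Stage II.2 (board, a more-likely-than-not showing, weight is at least 55): (g) net 81−32=49 < 55 — fails; (h) net 75−18=57 ≥ 55 — meets.
  Stage II.2 not carried; the board fails its burden.
The analysis ends at Stage II.2; the shareholder prevails on this issue.
— Issue III —
Stage III.1 — burden on shareholder; standard: clear and convincing evidence (weight is at least 79).
    (i): 97 − 9 = 88 ≥ 79 [met]
  The shareholder carries Stage III.1; the board now bears the burden.
Stage III.2 — burden on board; standard: clear and convincing evidence (weight is at least 79).
    (j): 78 < 79 [not met]
  Stage III.2 not carried; the board fails its burden.
The analysis ends at Stage III.2; the shareholder prevails on this issue.
Per-issue: Issue I → shareholder; Issue II → shareholder; Issue III → shareholder. The shareholder must prevail on every issue; overall, the shareholder prevails.

shareholder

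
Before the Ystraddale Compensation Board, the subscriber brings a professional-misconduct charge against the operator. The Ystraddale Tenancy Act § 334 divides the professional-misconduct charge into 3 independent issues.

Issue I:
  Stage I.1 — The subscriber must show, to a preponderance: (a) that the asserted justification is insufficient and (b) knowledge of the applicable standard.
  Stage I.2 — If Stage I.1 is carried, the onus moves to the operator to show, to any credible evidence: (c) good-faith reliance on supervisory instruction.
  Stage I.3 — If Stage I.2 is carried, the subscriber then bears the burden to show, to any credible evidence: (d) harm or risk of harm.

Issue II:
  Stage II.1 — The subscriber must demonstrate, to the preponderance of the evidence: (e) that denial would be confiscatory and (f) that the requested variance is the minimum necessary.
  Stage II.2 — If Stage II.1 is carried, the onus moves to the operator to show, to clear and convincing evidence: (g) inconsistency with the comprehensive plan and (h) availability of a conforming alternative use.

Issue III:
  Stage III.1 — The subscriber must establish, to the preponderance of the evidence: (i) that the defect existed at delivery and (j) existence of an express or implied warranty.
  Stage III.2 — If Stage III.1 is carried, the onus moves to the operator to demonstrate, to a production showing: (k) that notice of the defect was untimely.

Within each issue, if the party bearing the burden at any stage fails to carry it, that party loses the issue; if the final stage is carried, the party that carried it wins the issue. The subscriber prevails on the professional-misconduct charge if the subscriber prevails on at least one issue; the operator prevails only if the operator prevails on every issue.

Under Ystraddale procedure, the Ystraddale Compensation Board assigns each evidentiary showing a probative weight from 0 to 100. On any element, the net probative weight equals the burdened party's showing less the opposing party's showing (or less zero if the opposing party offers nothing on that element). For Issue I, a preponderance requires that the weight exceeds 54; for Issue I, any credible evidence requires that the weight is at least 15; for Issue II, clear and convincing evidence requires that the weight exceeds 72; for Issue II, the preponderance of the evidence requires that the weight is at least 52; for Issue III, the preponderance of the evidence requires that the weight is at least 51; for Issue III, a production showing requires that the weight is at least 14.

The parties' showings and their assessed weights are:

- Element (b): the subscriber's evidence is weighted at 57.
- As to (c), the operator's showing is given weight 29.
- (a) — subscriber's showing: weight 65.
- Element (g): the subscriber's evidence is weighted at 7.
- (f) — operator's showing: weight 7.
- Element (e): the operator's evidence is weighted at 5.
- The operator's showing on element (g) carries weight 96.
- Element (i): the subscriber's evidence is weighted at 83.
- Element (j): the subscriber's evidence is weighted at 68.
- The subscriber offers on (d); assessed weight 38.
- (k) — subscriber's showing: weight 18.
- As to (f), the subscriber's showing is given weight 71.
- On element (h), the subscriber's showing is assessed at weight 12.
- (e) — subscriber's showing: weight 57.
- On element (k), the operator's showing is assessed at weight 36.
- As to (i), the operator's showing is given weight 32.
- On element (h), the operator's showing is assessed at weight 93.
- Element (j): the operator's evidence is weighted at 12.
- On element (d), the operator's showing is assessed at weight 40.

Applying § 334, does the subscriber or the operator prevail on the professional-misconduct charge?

— Issue I —
Stage I.1 — burden on subscriber; standard: a preponderance (weight exceeds 54).
    (a): 65 > 54 [met]
    (b): 57 > 54 [met]
  Stage I.1 is satisfied; the onus moves to the operator.
Stage I.2 — burden on operator; standard: any credible evidence (weight is at least 15).
    (c): 29 ≥ 15 [met]
  Stage I.2 is satisfied; the onus moves to the subscriber.
Stage I.3 — burden on subscriber; standard: any credible evidence (weight is at least 15).
    (d): 38 − 40 = -2 < 15 [not met]
  The subscriber does not carry Stage I.3.
The analysis ends at Stage I.3; the operator prevails on this issue.
— Issue II —
At Stage II.1 the subscriber must meet the preponderance of the evidence (weight is at least 52): on (e) the weight is 57 less the opposing 5 gives net 52, ≥ 52, so (e) meets the standard; on (f) the weight is 71 less the opposing 7 gives net 64, ≥ 52, so (f) meets the standard.
  The subscriber carries Stage II.1; the operator now bears the burden.
At Stage II.2 the operator must meet clear and convincing evidence (weight exceeds 72): on (g) the weight is 96 less the opposing 7 gives net 89, which does exceed 72, so (g) meets the standard; on (h) the weight is 93 less the opposing 12 gives net 81, > 72, so (h) meets the standard.
  Stage II.2 carried; the final stage is satisfied.
All stages carried — the operator prevails on this issue.
— Issue III —
Stage III.1 — burden on subscriber; standard: the preponderance of the evidence (weight is at least 51).
    (i): 83 − 32 = 51 ≥ 51 [met]
    (j): 68 − 12 = 56 ≥ 51 [met]
  Stage III.1 is satisfied; the onus moves to the operator.
Stage III.2 — burden on operator; standard: a production showing (weight is at least 14).
    (k): 36 − 18 = 18 ≥ 14 [met]
  All elements met at the final stage.
All stages carried — the operator prevails on this issue.
Per-issue: Issue I → operator; Issue II → operator; Issue III → operator. The subscriber must prevail on at least one issue; overall, the operator prevails.

operator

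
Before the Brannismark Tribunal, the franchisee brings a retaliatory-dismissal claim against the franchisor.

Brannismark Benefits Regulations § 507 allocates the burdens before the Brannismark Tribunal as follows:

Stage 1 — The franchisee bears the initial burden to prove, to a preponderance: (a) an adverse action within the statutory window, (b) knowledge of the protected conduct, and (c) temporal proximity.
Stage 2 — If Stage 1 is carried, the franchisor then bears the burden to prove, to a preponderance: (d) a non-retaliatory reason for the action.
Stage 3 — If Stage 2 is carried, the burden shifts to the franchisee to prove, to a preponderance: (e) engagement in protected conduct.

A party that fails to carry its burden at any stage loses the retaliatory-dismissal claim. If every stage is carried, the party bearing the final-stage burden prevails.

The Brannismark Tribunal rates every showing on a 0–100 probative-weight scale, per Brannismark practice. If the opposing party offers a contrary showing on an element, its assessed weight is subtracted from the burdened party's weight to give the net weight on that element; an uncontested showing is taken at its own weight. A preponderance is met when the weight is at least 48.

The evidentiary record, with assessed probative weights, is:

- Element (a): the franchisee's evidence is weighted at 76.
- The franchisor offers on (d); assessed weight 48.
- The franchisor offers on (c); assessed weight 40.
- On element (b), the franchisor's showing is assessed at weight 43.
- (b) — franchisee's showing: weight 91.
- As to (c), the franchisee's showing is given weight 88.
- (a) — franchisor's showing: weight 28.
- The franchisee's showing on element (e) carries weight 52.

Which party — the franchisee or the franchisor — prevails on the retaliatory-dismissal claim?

franchisee

At Stage 1 the franchisee must meet a preponderance (weight is at least 48): on (a) the weight is 76 less the opposing 28 gives net 48, which does reach 48, so (a) meets the standard; on (b) the weight is 91 less the opposing 43 gives net 48, which does reach 48, so (b) meets the standard; on (c) the weight is 88 less the opposing 40 gives net 48, which does reach 48, so (c) meets the standard.
  The franchisee carries Stage 1; the franchisor now bears the burden.
At Stage 2 the franchisor must meet a preponderance (weight is at least 48): on (d) the weight is 48, ≥ 48, so (d) meets the standard.
  Stage 2 carried; the burden shifts to the franchisee.
At Stage 3 the franchisee must meet a preponderance (weight is at least 48): on (e) the weight is 52, ≥ 48, so (e) meets the standard.
  The franchisee carries the last stage.
All stages carried — the franchisee prevails.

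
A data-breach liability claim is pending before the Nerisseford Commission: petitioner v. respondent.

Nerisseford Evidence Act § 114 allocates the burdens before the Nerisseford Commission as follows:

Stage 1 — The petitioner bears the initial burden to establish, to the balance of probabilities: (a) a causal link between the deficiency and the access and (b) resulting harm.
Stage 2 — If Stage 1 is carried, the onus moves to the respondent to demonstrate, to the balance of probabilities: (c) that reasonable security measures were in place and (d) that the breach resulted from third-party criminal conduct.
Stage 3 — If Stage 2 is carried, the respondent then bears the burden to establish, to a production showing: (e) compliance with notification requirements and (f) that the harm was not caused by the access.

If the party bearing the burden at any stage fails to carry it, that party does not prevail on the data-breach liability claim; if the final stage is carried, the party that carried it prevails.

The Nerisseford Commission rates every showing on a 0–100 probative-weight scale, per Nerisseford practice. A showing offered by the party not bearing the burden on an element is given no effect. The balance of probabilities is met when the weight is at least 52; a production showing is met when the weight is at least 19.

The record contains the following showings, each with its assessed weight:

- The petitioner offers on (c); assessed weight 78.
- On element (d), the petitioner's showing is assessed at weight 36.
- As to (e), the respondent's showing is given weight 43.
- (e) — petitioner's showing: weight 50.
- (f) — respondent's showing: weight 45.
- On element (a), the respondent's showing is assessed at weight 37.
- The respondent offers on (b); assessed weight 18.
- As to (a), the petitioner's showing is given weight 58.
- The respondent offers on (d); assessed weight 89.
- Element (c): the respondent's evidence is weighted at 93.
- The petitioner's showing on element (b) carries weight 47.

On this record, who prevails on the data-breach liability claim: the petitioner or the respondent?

At Stage 1 the petitioner must meet the balance of probabilities (weight is at least 52): on (a) the weight is 58 (the respondent's 37 is given no effect), ≥ 52, so (a) meets the standard; on (b) the weight is 47 (the respondent's 18 is given no effect), < 52, so (b) does not meet the standard.
  The petitioner does not carry Stage 1.
The analysis ends at Stage 1; the respondent prevails.

respondent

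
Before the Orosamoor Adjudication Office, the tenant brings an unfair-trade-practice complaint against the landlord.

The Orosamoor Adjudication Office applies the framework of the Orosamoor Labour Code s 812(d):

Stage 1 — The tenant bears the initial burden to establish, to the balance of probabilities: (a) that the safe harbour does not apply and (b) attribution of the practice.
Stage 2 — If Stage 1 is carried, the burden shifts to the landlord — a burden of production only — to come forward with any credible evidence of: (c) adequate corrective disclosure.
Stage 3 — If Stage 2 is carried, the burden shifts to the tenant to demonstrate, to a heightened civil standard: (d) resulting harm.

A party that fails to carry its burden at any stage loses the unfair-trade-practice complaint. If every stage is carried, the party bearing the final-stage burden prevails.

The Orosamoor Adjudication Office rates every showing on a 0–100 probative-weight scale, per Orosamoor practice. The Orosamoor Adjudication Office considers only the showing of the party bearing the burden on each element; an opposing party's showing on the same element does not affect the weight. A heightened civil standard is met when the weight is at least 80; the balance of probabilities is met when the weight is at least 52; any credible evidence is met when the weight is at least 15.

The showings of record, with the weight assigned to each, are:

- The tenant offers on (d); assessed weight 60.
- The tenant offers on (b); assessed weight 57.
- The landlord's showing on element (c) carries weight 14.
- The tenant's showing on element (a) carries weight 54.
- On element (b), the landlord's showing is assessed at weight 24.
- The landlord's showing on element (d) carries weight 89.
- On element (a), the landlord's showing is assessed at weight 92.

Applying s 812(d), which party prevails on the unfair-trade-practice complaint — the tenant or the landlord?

Stage 1 — burden on tenant; standard: the balance of probabilities (weight is at least 52).
    (a): 54 (landlord's 92 disregarded) ≥ 52 [met]
    (b): 57 (landlord's 24 disregarded) ≥ 52 [met]
  Stage 1 carried; the burden shifts to the landlord.
Stage 2 — burden on landlord; standard: any credible evidence (weight is at least 15).
    (c): 14 < 15 [not met]
  The landlord does not carry Stage 2.
The tenant prevails.

tenant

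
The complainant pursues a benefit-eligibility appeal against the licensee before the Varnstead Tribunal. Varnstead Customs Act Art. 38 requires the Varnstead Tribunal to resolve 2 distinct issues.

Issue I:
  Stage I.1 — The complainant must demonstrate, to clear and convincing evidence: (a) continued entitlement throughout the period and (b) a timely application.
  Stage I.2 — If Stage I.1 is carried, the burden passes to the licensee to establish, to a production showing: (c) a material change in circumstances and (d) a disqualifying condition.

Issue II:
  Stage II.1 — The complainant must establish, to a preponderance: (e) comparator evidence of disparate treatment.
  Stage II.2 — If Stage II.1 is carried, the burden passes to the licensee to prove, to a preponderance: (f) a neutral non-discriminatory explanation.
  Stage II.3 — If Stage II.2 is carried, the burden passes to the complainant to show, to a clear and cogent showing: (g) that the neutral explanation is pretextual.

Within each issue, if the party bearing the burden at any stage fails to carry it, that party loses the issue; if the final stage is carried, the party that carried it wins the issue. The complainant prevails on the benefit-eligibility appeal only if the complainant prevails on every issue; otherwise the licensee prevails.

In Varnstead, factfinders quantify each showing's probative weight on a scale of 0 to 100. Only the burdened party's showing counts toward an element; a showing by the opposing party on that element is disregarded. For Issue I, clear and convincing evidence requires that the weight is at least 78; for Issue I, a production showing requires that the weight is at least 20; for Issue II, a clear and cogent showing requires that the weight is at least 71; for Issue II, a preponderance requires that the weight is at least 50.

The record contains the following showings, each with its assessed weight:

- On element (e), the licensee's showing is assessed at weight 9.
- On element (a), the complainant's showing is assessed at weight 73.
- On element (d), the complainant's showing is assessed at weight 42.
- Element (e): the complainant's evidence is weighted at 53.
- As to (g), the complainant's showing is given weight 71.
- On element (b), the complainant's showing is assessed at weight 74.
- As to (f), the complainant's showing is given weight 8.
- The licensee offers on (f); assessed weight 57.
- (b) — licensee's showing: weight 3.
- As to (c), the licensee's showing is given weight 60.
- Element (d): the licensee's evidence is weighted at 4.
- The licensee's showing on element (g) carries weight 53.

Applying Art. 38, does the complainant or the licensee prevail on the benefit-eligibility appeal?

— Issue I —
Stage I.1 — burden on complainant; standard: clear and convincing evidence (weight is at least 78).
    (a): 73 < 78 [not met]
    (b): 74 (licensee's 3 disregarded) < 78 [not met]
  Stage I.1 not carried; the complainant fails its burden.
The licensee prevails on this issue.
— Issue II —
At Stage II.1 the complainant must meet a preponderance (weight is at least 50): on (e) the weight is 53 (the licensee's 9 is given no effect), ≥ 50, so (e) meets the standard.
  Stage II.1 is satisfied; the onus moves to the licensee.
At Stage II.2 the licensee must meet a preponderance (weight is at least 50): on (f) the weight is 57 (the complainant's 8 is given no effect), ≥ 50, so (f) meets the standard.
  Stage II.2 carried; the burden shifts to the complainant.
At Stage II.3 the complainant must meet a clear and cogent showing (weight is at least 71): on (g) the weight is 71 (the licensee's 53 is given no effect), which does reach 71, so (g) meets the standard.
  All elements met at the final stage.
With every stage satisfied, the complainant prevails on this issue.
Per-issue: Issue I → licensee; Issue II → complainant. The complainant must prevail on every issue; overall, the licensee prevails.

licensee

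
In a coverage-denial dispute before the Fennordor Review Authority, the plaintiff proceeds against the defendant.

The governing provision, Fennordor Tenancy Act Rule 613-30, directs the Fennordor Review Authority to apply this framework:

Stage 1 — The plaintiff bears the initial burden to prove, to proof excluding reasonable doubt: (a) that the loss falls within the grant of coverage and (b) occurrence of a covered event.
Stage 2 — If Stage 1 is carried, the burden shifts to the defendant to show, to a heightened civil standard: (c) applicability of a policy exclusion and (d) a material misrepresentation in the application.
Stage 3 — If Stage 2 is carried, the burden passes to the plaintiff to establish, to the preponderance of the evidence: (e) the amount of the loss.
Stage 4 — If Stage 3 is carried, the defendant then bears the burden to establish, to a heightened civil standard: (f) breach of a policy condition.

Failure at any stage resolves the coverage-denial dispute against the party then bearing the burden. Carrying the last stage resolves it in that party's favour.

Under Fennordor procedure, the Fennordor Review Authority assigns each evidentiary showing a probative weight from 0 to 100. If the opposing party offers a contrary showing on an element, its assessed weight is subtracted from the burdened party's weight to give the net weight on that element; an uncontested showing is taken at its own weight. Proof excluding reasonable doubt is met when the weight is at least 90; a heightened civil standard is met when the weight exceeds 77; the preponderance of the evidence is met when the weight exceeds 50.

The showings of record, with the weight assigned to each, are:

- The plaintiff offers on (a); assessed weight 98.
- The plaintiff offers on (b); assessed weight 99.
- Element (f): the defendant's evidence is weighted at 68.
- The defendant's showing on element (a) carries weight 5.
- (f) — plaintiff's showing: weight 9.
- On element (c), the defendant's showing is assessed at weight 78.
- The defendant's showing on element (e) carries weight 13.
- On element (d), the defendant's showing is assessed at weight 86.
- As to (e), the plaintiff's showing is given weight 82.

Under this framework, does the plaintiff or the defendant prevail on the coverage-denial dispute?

At Stage 1 the plaintiff must meet proof excluding reasonable doubt (weight is at least 90): on (a) the weight is 98 less the opposing 5 gives net 93, ≥ 90, so (a) meets the standard; on (b) the weight is 99, ≥ 90, so (b) meets the standard.
  Stage 1 is satisfied; the onus moves to the defendant.
At Stage 2 the defendant must meet a heightened civil standard (weight exceeds 77): on (c) the weight is 78, which does exceed 77, so (c) meets the standard; on (d) the weight is 86, which does exceed 77, so (d) meets the standard.
  Stage 2 carried; the burden shifts to the plaintiff.
At Stage 3 the plaintiff must meet the preponderance of the evidence (weight exceeds 50): on (e) the weight is 82 less the opposing 13 gives net 69, which does exceed 50, so (e) meets the standard.
  All elements met. The burden passes to the defendant.
At Stage 4 the defendant must meet a heightened civil standard (weight exceeds 77): on (f) the weight is 68 less the opposing 9 gives net 59, ≤ 77, so (f) does not meet the standard.
  The defendant does not carry Stage 4.
The analysis ends at Stage 4; the plaintiff prevails.

plaintiff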